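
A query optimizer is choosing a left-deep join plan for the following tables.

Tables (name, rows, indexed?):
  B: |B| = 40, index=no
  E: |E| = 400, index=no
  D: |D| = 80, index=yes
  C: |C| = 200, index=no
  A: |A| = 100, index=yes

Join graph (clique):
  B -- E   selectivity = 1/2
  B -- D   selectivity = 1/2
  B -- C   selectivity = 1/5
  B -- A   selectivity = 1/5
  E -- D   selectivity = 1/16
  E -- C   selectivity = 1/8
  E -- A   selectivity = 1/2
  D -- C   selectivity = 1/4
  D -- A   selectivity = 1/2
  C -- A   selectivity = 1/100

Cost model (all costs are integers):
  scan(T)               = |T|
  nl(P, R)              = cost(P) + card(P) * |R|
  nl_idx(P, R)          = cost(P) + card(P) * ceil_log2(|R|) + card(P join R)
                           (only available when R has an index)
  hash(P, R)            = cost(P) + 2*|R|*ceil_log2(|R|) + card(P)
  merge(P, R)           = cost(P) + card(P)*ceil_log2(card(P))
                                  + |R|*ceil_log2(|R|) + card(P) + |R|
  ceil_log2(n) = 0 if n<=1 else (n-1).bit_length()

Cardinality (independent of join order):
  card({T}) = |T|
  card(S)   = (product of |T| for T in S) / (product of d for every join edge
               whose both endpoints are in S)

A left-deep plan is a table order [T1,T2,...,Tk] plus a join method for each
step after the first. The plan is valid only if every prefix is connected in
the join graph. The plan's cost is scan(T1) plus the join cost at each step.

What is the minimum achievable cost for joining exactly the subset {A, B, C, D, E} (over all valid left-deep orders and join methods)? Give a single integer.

Selinger DP over subsets of {A,B,C,D,E}:
  {B}: scan cost=40, card=40
  {E}: scan cost=400, card=400
  {D}: scan cost=80, card=80
  {C}: scan cost=200, card=200
  {A}: scan cost=100, card=100
  {BE}: card=8000; try (B,hash)→1280, (E,merge)→4320, (B,merge)→4680, (E,hash)→7280, (E,nl)→16040, (B,nl)→16400; best=1280 via (B,hash)
  {BD}: card=1600; try (B,hash)→640, (D,merge)→960, (B,merge)→1000, (D,hash)→1200, (D,nl_idx)→1920, (D,nl)→3240 …(+1); best=640 via (B,hash)
  {BC}: card=1600; try (B,hash)→880, (C,merge)→2120, (B,merge)→2280, (C,hash)→3280, (C,nl)→8040, (B,nl)→8200; best=880 via (B,hash)
  {AB}: card=800; try (B,hash)→680, (A,merge)→1120, (A,nl_idx)→1120, (B,merge)→1180, (A,hash)→1480, (A,nl)→4040 …(+1); best=680 via (B,hash)
  {DE}: card=2000; try (D,hash)→1920, (E,merge)→4720, (D,merge)→5040, (D,nl_idx)→5200, (E,hash)→7360, (E,nl)→32080 …(+1); best=1920 via (D,hash)
  {CE}: card=10000; try (C,hash)→4000, (E,merge)→6000, (C,merge)→6200, (E,hash)→7600, (E,nl)→80200, (C,nl)→80400; best=4000 via (C,hash)
  {AE}: card=20000; try (A,hash)→2200, (E,merge)→4900, (A,merge)→5200, (E,hash)→7400, (A,nl_idx)→23200, (E,nl)→40100 …(+1); best=2200 via (A,hash)
  {CD}: card=4000; try (D,hash)→1520, (C,merge)→2520, (D,merge)→2640, (C,hash)→3360, (D,nl_idx)→5600, (C,nl)→16080 …(+1); best=1520 via (D,hash)
  {AD}: card=4000; try (D,hash)→1320, (A,merge)→1520, (D,merge)→1540, (A,hash)→1560, (A,nl_idx)→4640, (D,nl_idx)→4800 …(+2); best=1320 via (D,hash)
  {AC}: card=200; try (A,hash)→1800, (A,nl_idx)→1800, (C,merge)→2700, (A,merge)→2800, (C,hash)→3400, (C,nl)→20100 …(+1); best=1800 via (A,hash)
  {BDE}: card=20000; try (B,hash)→4400, (E,hash)→9440, (D,hash)→10400, (E,merge)→23840, (B,merge)→26200, (D,nl_idx)→77280 …(+4); best=4400 via (B,hash)
  {BCE}: card=40000; try (E,hash)→9680, (C,hash)→12480, (B,hash)→14480, (E,merge)→24080, (C,merge)→115080, (B,merge)→154280 …(+3); best=9680 via (E,hash)
  {ABE}: card=80000; try (E,hash)→8680, (A,hash)→10680, (E,merge)→13480, (B,hash)→22680, (A,merge)→114080, (A,nl_idx)→137280 …(+4); best=8680 via (E,hash)
  {BCD}: card=16000; try (D,hash)→3600, (C,hash)→5440, (B,hash)→6000, (D,merge)→20720, (C,merge)→21640, (D,nl_idx)→28080 …(+4); best=3600 via (D,hash)
  {ABD}: card=16000; try (D,hash)→2600, (A,hash)→3640, (B,hash)→5800, (D,merge)→10120, (A,merge)→20640, (D,nl_idx)→22280 …(+5); best=2600 via (D,hash)
  {ABC}: card=320; try (B,hash)→2480, (B,merge)→3880, (A,hash)→3880, (C,hash)→4680, (B,nl)→9800, (C,merge)→11280 …(+4); best=2480 via (B,hash)
  {CDE}: card=12500; try (C,hash)→7120, (E,hash)→12720, (D,hash)→15120, (C,merge)→27720, (E,merge)→57520, (D,nl_idx)→86500 …(+4); best=7120 via (C,hash)
  {ADE}: card=50000; try (A,hash)→5320, (E,hash)→12520, (D,hash)→23320, (A,merge)→26720, (E,merge)→57320, (A,nl_idx)→65920 …(+5); best=5320 via (A,hash)
  {ACE}: card=5000; try (E,merge)→7600, (E,hash)→9200, (A,hash)→15400, (C,hash)→25400, (A,nl_idx)→79000, (E,nl)→81800 …(+4); best=7600 via (E,merge)
  {ACD}: card=2000; try (D,hash)→3120, (D,merge)→4240, (D,nl_idx)→5200, (A,hash)→6920, (C,hash)→8520, (D,nl)→17800 …(+5); best=3120 via (D,hash)
  {BCDE}: card=25000; try (B,hash)→20100, (E,hash)→26800, (C,hash)→27600, (D,hash)→50800, (B,merge)→194900, (E,merge)→247600 …(+7); best=20100 via (B,hash)
  {ABDE}: card=100000; try (E,hash)→25800, (A,hash)→25800, (B,hash)→55800, (D,hash)→89800, (A,nl_idx)→244400, (E,merge)→246600 …(+8); best=25800 via (E,hash)
  {ABCE}: card=4000; try (E,merge)→9680, (E,hash)→10000, (B,hash)→13080, (A,hash)→51080, (B,merge)→77880, (C,hash)→91880 …(+7); best=9680 via (E,merge)
  {ABCD}: card=1600; try (D,hash)→3920, (B,hash)→5600, (D,merge)→6320, (D,nl_idx)→6320, (A,hash)→21000, (C,hash)→21800 …(+8); best=3920 via (D,hash)
  {ACDE}: card=3125; try (E,hash)→12320, (D,hash)→13720, (A,hash)→21020, (E,merge)→31120, (D,nl_idx)→45725, (C,hash)→58520 …(+8); best=12320 via (E,hash)
  {ABCDE}: card=1250; try (E,hash)→12720, (D,hash)→14800, (B,hash)→15925, (E,merge)→27120, (D,nl_idx)→38930, (A,hash)→46500 …(+11); best=12720 via (E,hash)

12720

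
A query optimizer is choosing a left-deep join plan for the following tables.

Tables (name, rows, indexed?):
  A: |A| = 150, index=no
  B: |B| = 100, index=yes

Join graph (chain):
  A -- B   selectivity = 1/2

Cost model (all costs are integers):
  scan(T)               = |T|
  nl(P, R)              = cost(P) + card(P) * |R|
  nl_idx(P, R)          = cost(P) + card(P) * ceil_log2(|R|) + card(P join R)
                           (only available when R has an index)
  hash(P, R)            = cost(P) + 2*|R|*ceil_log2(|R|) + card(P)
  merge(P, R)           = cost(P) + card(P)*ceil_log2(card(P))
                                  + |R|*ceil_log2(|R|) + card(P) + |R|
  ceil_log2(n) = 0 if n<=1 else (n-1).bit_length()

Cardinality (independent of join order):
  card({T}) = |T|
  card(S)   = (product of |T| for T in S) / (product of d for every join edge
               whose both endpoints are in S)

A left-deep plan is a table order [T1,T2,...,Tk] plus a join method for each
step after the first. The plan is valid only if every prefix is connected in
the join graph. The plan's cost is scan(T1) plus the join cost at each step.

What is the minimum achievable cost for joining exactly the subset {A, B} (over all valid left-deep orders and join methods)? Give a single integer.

Selinger DP over subsets of {A,B}:
  {A}: scan cost=150, card=150
  {B}: scan cost=100, card=100
  {AB}: card=7500; try (B,hash)→1700, (A,merge)→2250, (B,merge)→2300, (A,hash)→2600, (B,nl_idx)→8700, (A,nl)→15100 …(+1); best=1700 via (B,hash)

1700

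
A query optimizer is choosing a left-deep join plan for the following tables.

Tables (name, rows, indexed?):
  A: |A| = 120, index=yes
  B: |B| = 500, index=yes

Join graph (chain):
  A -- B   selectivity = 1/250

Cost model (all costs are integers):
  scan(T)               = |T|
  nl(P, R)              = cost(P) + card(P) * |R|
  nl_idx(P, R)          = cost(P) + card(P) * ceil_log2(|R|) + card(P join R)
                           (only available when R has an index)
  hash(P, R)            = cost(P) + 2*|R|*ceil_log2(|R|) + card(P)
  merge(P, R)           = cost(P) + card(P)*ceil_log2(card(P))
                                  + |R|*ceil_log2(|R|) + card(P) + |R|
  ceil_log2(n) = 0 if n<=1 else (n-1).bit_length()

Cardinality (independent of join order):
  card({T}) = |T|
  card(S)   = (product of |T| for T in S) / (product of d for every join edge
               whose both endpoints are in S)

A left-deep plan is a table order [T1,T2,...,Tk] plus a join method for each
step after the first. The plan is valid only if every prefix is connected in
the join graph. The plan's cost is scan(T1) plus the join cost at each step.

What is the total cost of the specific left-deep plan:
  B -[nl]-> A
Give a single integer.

60500

step 1: scan B: cost=500, card=500
step 2: join A via nl
    card(P join A) = 500*120/(250) = 240
    cost = 500 + 500*120 = 60500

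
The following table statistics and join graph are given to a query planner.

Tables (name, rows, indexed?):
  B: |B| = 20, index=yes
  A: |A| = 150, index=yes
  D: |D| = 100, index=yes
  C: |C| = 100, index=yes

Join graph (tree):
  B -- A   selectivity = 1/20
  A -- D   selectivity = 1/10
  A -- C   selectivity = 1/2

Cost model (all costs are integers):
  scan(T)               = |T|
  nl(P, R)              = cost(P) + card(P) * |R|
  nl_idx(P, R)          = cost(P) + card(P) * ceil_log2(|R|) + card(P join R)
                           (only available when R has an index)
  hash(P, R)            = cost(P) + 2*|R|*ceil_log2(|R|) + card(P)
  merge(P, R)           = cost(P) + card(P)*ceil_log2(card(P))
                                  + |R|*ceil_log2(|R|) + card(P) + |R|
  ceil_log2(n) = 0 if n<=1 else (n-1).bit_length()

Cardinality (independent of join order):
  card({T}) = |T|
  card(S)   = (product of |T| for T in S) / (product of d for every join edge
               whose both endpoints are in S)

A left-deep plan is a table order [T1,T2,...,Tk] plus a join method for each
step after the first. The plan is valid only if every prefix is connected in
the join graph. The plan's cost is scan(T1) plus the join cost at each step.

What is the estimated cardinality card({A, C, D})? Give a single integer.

75000

Tables in S: A(150), C(100), D(100)
Edges inside S: A-D(d=10), A-C(d=2)
numerator = 150 * 100 * 100 = 1500000
denominator = 10 * 2 = 20
card(S) = 1500000 / 20 = 75000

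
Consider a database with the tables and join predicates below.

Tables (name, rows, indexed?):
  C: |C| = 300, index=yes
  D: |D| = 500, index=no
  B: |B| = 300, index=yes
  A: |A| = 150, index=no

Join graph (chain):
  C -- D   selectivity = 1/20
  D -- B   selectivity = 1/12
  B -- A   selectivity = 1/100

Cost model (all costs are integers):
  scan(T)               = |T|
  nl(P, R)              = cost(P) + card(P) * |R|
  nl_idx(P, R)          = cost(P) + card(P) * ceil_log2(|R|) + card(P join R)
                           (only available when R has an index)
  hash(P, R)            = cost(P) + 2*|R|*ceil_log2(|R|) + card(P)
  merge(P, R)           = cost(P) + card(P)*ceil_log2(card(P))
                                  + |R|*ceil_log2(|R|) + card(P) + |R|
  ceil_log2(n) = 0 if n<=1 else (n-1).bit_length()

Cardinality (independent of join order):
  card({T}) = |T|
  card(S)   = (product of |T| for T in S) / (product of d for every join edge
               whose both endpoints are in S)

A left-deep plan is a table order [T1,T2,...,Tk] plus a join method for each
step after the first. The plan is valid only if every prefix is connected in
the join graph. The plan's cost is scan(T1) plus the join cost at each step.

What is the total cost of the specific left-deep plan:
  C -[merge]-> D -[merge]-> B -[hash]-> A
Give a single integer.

306200

step 1: scan C: cost=300, card=300
step 2: join D via merge
    card(P join D) = 300*500/(20) = 7500
    cost = 300 + 300*9 + 500*9 + 300 + 500 = 8300
step 3: join B via merge
    card(P join B) = 7500*300/(12) = 187500
    cost = 8300 + 7500*13 + 300*9 + 7500 + 300 = 116300
step 4: join A via hash
    card(P join A) = 187500*150/(100) = 281250
    cost = 116300 + 2*150*8 + 187500 = 306200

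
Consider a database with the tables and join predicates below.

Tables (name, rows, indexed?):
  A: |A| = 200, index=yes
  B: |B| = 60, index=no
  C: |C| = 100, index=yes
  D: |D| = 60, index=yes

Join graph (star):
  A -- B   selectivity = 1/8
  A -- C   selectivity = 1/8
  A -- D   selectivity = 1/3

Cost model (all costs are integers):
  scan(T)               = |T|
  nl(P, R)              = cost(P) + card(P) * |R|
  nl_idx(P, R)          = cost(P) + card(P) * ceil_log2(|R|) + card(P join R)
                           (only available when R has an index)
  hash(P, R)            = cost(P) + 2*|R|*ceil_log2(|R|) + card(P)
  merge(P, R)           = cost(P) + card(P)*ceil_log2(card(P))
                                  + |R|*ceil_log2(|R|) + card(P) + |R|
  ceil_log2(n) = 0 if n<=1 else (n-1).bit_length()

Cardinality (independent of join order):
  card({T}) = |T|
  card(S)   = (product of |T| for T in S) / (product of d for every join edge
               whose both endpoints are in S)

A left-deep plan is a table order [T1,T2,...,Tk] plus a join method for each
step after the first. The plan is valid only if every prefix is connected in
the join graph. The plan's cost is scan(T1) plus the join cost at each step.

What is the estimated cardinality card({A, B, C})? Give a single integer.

Tables in S: A(200), B(60), C(100)
Edges inside S: A-B(d=8), A-C(d=8)
numerator = 200 * 60 * 100 = 1200000
denominator = 8 * 8 = 64
card(S) = 1200000 / 64 = 18750

18750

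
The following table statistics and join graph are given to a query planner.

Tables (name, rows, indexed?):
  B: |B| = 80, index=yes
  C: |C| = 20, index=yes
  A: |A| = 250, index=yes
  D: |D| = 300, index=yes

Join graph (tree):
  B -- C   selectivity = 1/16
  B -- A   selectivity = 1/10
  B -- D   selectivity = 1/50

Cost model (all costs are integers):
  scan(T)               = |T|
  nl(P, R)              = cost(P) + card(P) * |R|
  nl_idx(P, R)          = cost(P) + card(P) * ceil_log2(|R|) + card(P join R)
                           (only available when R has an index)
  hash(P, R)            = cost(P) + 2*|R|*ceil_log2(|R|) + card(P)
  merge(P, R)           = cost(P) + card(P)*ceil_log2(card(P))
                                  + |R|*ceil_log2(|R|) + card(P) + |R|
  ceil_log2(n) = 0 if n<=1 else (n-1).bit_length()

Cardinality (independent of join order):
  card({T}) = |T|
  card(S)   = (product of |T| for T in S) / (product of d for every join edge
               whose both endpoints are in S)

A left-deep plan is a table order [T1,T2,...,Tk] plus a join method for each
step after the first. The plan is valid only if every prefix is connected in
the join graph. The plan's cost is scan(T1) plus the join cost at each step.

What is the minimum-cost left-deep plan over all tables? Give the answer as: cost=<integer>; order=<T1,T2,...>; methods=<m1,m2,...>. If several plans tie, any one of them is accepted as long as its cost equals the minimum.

cost=6360; order=C,B,D,A; methods=nl_idx,nl_idx,hash

Selinger DP (subsets sized 1..n):
  {B}: scan cost=80, card=80
  {C}: scan cost=20, card=20
  {A}: scan cost=250, card=250
  {D}: scan cost=300, card=300
  {BC}: card=100; try (B,nl_idx)→260, (C,hash)→360, (C,nl_idx)→580, (B,merge)→780, (C,merge)→840, (B,hash)→1160 …(+2); best=260 via (B,nl_idx)
  {AB}: card=2000; try (B,hash)→1620, (A,nl_idx)→2720, (A,merge)→2970, (B,merge)→3140, (B,nl_idx)→4000, (A,hash)→4160 …(+2); best=1620 via (B,hash)
  {BD}: card=480; try (D,nl_idx)→1280, (B,hash)→1720, (B,nl_idx)→2880, (D,merge)→3720, (B,merge)→3940, (D,hash)→5560 …(+2); best=1280 via (D,nl_idx)
  {ABC}: card=2500; try (A,merge)→3310, (A,nl_idx)→3560, (C,hash)→3820, (A,hash)→4360, (C,nl_idx)→14120, (A,nl)→25260 …(+2); best=3310 via (A,merge)
  {BCD}: card=600; try (D,nl_idx)→1760, (C,hash)→1960, (D,merge)→4060, (C,nl_idx)→4280, (D,hash)→5760, (C,merge)→6200 …(+2); best=1760 via (D,nl_idx)
  {ABD}: card=12000; try (A,hash)→5760, (A,merge)→8330, (D,hash)→9020, (A,nl_idx)→17120, (D,merge)→28620, (D,nl_idx)→31620 …(+2); best=5760 via (A,hash)
  {ABCD}: card=15000; try (A,hash)→6360, (A,merge)→10610, (D,hash)→11210, (C,hash)→17960, (A,nl_idx)→21560, (D,merge)→38810 …(+6); best=6360 via (A,hash)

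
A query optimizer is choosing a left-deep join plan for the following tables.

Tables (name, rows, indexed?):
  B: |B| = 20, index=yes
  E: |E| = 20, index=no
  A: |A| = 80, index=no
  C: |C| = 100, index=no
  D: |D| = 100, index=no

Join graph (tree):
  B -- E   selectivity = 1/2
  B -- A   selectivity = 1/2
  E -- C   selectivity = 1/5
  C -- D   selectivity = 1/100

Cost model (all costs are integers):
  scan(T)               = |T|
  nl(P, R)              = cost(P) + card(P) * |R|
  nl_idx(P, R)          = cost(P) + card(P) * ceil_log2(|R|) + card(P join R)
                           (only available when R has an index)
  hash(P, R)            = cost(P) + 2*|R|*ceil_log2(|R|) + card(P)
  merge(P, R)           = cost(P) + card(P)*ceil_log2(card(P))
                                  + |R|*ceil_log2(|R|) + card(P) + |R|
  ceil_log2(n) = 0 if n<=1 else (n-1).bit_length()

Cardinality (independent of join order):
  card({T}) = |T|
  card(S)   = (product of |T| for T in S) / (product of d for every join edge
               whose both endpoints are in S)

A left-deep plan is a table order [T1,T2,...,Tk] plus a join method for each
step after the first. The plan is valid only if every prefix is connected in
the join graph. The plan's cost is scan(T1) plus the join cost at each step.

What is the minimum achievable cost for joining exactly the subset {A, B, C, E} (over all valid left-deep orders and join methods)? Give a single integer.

6120

Selinger DP over subsets of {A,B,C,E}:
  {B}: scan cost=20, card=20
  {E}: scan cost=20, card=20
  {A}: scan cost=80, card=80
  {C}: scan cost=100, card=100
  {BE}: card=200; try (E,hash)→240, (B,hash)→240, (E,merge)→260, (B,merge)→260, (B,nl_idx)→320, (E,nl)→420 …(+1); best=240 via (E,hash)
  {AB}: card=800; try (B,hash)→360, (A,merge)→780, (B,merge)→840, (A,hash)→1160, (B,nl_idx)→1280, (A,nl)→1620 …(+1); best=360 via (B,hash)
  {CE}: card=400; try (E,hash)→400, (C,merge)→940, (E,merge)→1020, (C,hash)→1440, (C,nl)→2020, (E,nl)→2100; best=400 via (E,hash)
  {ABE}: card=8000; try (E,hash)→1360, (A,hash)→1560, (A,merge)→2680, (E,merge)→9280, (A,nl)→16240, (E,nl)→16360; best=1360 via (E,hash)
  {BCE}: card=4000; try (B,hash)→1000, (C,hash)→1840, (C,merge)→2840, (B,merge)→4520, (B,nl_idx)→6400, (B,nl)→8400 …(+1); best=1000 via (B,hash)
  {ABCE}: card=160000; try (A,hash)→6120, (C,hash)→10760, (A,merge)→53640, (C,merge)→114160, (A,nl)→321000, (C,nl)→801360; best=6120 via (A,hash)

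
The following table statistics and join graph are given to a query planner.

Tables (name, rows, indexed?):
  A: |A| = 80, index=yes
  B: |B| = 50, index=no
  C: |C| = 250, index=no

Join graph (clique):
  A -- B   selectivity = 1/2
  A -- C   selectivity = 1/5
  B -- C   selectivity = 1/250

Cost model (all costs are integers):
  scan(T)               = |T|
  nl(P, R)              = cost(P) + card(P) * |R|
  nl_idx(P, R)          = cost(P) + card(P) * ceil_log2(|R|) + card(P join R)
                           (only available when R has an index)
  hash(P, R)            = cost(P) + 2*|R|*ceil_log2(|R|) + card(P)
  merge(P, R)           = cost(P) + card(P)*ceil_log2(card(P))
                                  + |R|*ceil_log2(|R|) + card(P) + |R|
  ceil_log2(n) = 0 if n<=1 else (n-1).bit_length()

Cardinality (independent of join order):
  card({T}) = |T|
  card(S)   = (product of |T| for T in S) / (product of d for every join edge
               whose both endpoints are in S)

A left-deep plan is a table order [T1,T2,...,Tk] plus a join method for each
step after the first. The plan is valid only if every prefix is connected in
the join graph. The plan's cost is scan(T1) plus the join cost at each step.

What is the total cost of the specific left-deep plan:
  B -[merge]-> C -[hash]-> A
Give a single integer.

3820

step 1: scan B: cost=50, card=50
step 2: join C via merge
    card(P join C) = 50*250/(250) = 50
    cost = 50 + 50*6 + 250*8 + 50 + 250 = 2650
step 3: join A via hash
    card(P join A) = 50*80/(2*5) = 400
    cost = 2650 + 2*80*7 + 50 = 3820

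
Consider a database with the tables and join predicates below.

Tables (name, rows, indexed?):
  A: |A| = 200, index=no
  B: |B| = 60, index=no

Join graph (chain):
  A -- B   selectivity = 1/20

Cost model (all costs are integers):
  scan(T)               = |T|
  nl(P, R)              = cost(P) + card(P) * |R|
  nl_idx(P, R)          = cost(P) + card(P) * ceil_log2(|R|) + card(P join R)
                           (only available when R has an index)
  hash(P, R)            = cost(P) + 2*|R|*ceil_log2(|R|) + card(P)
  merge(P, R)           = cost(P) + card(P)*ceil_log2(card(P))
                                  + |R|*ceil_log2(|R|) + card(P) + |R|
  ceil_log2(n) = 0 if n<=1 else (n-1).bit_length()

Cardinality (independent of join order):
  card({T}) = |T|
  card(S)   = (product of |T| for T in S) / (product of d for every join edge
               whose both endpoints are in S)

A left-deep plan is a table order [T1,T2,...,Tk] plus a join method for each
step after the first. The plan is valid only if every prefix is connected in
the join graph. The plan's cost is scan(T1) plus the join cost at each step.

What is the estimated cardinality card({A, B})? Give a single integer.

Tables in S: A(200), B(60)
Edges inside S: A-B(d=20)
numerator = 200 * 60 = 12000
denominator = 20 = 20
card(S) = 12000 / 20 = 600

600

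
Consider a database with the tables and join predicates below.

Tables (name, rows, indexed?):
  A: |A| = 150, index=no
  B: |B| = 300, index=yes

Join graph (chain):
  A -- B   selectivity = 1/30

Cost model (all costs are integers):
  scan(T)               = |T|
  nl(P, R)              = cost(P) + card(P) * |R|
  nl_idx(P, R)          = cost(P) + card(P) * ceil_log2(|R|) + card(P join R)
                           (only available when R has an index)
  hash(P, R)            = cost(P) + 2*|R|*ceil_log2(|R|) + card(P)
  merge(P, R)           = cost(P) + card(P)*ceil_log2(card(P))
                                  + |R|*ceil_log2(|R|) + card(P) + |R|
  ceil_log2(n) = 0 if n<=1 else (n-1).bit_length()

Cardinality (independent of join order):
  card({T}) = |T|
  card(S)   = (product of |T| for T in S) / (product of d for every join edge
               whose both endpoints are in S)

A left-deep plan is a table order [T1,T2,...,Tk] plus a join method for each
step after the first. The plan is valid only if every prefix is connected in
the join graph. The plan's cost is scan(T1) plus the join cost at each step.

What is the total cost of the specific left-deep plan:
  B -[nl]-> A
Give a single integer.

step 1: scan B: cost=300, card=300
step 2: join A via nl
    card(P join A) = 300*150/(30) = 1500
    cost = 300 + 300*150 = 45300

45300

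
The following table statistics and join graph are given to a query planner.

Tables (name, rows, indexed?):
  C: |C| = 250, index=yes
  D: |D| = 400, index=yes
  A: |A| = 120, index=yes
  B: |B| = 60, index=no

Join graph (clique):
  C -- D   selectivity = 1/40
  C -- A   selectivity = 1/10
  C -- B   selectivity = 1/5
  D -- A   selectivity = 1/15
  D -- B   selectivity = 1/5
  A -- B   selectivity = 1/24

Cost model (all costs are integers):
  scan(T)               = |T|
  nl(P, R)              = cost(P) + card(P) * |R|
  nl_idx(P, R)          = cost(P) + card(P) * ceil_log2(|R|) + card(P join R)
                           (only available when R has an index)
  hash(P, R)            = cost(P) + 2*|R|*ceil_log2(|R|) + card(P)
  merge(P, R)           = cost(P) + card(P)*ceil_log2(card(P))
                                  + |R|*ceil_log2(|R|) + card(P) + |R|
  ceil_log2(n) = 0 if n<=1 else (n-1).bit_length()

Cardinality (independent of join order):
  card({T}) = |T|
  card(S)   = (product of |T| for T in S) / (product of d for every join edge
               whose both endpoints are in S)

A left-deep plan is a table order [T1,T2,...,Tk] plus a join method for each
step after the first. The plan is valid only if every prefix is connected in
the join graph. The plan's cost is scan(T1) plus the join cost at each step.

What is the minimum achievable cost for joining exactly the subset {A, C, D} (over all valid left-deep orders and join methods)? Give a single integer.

8980

Selinger DP over subsets of {A,C,D}:
  {C}: scan cost=250, card=250
  {D}: scan cost=400, card=400
  {A}: scan cost=120, card=120
  {CD}: card=2500; try (C,hash)→4800, (D,nl_idx)→5000, (C,nl_idx)→6100, (D,merge)→6500, (C,merge)→6650, (D,hash)→7700 …(+2); best=4800 via (C,hash)
  {AC}: card=3000; try (A,hash)→2180, (C,merge)→3330, (A,merge)→3460, (C,nl_idx)→4080, (C,hash)→4240, (A,nl_idx)→5000 …(+2); best=2180 via (A,hash)
  {AD}: card=3200; try (A,hash)→2480, (D,nl_idx)→4400, (D,merge)→5080, (A,merge)→5360, (A,nl_idx)→6400, (D,hash)→7440 …(+2); best=2480 via (A,hash)
  {ACD}: card=2000; try (A,hash)→8980, (C,hash)→9680, (D,hash)→12380, (A,nl_idx)→24300, (C,nl_idx)→30080, (D,nl_idx)→31180 …(+6); best=8980 via (A,hash)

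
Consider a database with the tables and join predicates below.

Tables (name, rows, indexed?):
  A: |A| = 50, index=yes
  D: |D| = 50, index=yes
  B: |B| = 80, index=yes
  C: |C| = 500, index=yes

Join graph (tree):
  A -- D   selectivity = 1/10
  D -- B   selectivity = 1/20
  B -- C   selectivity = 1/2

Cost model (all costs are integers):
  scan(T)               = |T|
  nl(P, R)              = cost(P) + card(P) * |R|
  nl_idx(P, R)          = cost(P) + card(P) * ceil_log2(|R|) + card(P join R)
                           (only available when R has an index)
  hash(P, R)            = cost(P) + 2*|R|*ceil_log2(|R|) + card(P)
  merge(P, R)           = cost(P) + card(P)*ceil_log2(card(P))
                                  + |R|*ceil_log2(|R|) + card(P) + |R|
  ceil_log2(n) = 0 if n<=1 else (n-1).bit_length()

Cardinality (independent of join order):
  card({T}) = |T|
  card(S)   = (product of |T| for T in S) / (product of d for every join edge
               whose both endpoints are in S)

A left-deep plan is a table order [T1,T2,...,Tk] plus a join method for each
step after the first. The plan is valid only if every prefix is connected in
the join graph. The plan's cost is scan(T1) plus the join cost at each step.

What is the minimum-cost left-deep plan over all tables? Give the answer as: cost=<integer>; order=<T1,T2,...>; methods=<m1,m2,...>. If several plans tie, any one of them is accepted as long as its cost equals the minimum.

cost=11400; order=D,B,A,C; methods=nl_idx,hash,hash

Selinger DP (subsets sized 1..n):
  {A}: scan cost=50, card=50
  {D}: scan cost=50, card=50
  {B}: scan cost=80, card=80
  {C}: scan cost=500, card=500
  {AD}: card=250; try (D,nl_idx)→600, (A,nl_idx)→600, (D,hash)→700, (A,hash)→700, (D,merge)→750, (A,merge)→750 …(+2); best=600 via (D,nl_idx)
  {BD}: card=200; try (B,nl_idx)→600, (D,hash)→760, (D,nl_idx)→760, (B,merge)→1040, (D,merge)→1070, (B,hash)→1220 …(+2); best=600 via (B,nl_idx)
  {BC}: card=20000; try (B,hash)→2120, (C,merge)→5720, (B,merge)→6140, (C,hash)→9160, (C,nl_idx)→20800, (B,nl_idx)→24000 …(+2); best=2120 via (B,hash)
  {ABD}: card=1000; try (A,hash)→1400, (B,hash)→1970, (A,merge)→2750, (A,nl_idx)→2800, (B,nl_idx)→3350, (B,merge)→3490 …(+2); best=1400 via (A,hash)
  {BCD}: card=50000; try (C,merge)→7400, (C,hash)→9800, (D,hash)→22720, (C,nl_idx)→52400, (C,nl)→100600, (D,nl_idx)→172120 …(+2); best=7400 via (C,merge)
  {ABCD}: card=250000; try (C,hash)→11400, (C,merge)→17400, (A,hash)→58000, (C,nl_idx)→260400, (C,nl)→501400, (A,nl_idx)→557400 …(+2); best=11400 via (C,hash)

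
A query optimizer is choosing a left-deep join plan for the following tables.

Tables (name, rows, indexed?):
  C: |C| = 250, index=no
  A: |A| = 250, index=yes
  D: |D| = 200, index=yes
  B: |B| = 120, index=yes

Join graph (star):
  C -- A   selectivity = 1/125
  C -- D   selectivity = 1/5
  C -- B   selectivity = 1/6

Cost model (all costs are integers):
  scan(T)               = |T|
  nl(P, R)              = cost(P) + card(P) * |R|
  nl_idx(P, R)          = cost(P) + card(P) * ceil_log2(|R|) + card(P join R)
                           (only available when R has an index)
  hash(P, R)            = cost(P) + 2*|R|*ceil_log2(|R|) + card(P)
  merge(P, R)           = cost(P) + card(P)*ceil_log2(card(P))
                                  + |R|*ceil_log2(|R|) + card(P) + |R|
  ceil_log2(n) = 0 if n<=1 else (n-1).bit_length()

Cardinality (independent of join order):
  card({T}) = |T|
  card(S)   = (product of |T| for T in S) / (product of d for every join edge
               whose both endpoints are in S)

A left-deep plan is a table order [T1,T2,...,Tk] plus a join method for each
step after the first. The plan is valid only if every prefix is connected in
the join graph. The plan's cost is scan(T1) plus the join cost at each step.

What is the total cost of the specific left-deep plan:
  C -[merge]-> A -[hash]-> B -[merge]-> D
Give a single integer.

step 1: scan C: cost=250, card=250
step 2: join A via merge
    card(P join A) = 250*250/(125) = 500
    cost = 250 + 250*8 + 250*8 + 250 + 250 = 4750
step 3: join B via hash
    card(P join B) = 500*120/(6) = 10000
    cost = 4750 + 2*120*7 + 500 = 6930
step 4: join D via merge
    card(P join D) = 10000*200/(5) = 400000
    cost = 6930 + 10000*14 + 200*8 + 10000 + 200 = 158730

158730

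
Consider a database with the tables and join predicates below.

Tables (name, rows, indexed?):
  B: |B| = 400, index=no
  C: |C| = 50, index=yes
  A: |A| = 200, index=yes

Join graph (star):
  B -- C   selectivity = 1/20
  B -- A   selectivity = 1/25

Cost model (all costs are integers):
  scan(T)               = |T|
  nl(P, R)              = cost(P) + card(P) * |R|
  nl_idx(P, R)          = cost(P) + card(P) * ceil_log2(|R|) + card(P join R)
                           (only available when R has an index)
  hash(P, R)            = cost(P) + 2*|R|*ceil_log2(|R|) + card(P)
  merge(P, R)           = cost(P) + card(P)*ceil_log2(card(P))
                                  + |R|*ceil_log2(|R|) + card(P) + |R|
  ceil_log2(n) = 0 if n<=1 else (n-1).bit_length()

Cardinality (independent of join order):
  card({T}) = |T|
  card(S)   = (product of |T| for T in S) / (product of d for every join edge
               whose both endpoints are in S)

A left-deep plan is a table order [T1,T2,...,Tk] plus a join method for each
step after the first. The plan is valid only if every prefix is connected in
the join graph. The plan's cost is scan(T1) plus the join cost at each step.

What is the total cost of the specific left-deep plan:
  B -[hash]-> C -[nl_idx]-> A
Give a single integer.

17400

step 1: scan B: cost=400, card=400
step 2: join C via hash
    card(P join C) = 400*50/(20) = 1000
    cost = 400 + 2*50*6 + 400 = 1400
step 3: join A via nl_idx
    card(P join A) = 1000*200/(25) = 8000
    cost = 1400 + 1000*8 + 8000 = 17400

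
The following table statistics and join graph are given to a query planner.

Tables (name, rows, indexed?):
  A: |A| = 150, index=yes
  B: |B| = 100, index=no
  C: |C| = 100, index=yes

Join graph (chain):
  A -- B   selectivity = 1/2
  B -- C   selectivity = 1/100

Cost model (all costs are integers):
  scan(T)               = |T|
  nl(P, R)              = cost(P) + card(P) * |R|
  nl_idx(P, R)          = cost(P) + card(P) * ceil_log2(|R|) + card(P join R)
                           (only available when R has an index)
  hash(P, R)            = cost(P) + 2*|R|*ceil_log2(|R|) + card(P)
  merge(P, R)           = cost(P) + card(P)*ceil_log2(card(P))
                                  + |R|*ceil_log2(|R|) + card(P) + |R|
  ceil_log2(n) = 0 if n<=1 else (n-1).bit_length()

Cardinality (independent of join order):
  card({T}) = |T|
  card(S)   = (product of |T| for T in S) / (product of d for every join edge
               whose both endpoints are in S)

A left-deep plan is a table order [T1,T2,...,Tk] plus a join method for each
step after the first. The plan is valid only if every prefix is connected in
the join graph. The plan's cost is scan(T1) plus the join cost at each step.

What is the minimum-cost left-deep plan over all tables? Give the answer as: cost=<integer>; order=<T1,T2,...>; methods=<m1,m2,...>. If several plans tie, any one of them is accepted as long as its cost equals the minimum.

Selinger DP (subsets sized 1..n):
  {A}: scan cost=150, card=150
  {B}: scan cost=100, card=100
  {C}: scan cost=100, card=100
  {AB}: card=7500; try (B,hash)→1700, (A,merge)→2250, (B,merge)→2300, (A,hash)→2600, (A,nl_idx)→8400, (A,nl)→15100 …(+1); best=1700 via (B,hash)
  {BC}: card=100; try (C,nl_idx)→900, (C,hash)→1600, (B,hash)→1600, (C,merge)→1700, (B,merge)→1700, (C,nl)→10100 …(+1); best=900 via (C,nl_idx)
  {ABC}: card=7500; try (A,merge)→3050, (A,hash)→3400, (A,nl_idx)→9200, (C,hash)→10600, (A,nl)→15900, (C,nl_idx)→61700 …(+2); best=3050 via (A,merge)

cost=3050; order=B,C,A; methods=nl_idx,merge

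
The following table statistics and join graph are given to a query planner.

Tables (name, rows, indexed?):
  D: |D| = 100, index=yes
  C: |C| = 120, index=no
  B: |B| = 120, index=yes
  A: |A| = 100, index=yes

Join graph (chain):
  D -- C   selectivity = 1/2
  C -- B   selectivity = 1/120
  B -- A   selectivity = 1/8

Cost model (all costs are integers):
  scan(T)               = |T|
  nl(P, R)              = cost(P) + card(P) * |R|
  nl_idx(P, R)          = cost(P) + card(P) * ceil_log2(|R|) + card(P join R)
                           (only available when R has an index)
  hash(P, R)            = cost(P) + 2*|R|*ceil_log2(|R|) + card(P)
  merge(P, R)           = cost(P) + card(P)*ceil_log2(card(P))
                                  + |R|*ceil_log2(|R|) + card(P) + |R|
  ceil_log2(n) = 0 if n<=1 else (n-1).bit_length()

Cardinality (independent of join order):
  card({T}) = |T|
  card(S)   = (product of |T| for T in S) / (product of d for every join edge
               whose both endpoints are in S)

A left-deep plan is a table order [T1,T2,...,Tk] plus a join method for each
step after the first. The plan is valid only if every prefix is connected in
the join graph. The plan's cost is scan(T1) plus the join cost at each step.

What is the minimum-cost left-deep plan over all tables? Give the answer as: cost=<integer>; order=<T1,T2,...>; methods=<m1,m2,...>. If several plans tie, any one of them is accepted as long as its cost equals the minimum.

cost=5500; order=C,B,A,D; methods=nl_idx,hash,hash

Selinger DP (subsets sized 1..n):
  {D}: scan cost=100, card=100
  {C}: scan cost=120, card=120
  {B}: scan cost=120, card=120
  {A}: scan cost=100, card=100
  {CD}: card=6000; try (D,hash)→1640, (C,merge)→1860, (D,merge)→1880, (C,hash)→1880, (D,nl_idx)→6960, (C,nl)→12100 …(+1); best=1640 via (D,hash)
  {BC}: card=120; try (B,nl_idx)→1080, (C,hash)→1920, (B,hash)→1920, (C,merge)→2040, (B,merge)→2040, (C,nl)→14520 …(+1); best=1080 via (B,nl_idx)
  {AB}: card=1500; try (A,hash)→1640, (B,merge)→1860, (B,hash)→1880, (A,merge)→1880, (B,nl_idx)→2300, (A,nl_idx)→2460 …(+2); best=1640 via (A,hash)
  {BCD}: card=6000; try (D,hash)→2600, (D,merge)→2840, (D,nl_idx)→7920, (B,hash)→9320, (D,nl)→13080, (B,nl_idx)→49640 …(+2); best=2600 via (D,hash)
  {ABC}: card=1500; try (A,hash)→2600, (A,merge)→2840, (A,nl_idx)→3420, (C,hash)→4820, (A,nl)→13080, (C,merge)→20600 …(+1); best=2600 via (A,hash)
  {ABCD}: card=75000; try (D,hash)→5500, (A,hash)→10000, (D,merge)→21400, (A,merge)→87400, (D,nl_idx)→88100, (A,nl_idx)→119600 …(+2); best=5500 via (D,hash)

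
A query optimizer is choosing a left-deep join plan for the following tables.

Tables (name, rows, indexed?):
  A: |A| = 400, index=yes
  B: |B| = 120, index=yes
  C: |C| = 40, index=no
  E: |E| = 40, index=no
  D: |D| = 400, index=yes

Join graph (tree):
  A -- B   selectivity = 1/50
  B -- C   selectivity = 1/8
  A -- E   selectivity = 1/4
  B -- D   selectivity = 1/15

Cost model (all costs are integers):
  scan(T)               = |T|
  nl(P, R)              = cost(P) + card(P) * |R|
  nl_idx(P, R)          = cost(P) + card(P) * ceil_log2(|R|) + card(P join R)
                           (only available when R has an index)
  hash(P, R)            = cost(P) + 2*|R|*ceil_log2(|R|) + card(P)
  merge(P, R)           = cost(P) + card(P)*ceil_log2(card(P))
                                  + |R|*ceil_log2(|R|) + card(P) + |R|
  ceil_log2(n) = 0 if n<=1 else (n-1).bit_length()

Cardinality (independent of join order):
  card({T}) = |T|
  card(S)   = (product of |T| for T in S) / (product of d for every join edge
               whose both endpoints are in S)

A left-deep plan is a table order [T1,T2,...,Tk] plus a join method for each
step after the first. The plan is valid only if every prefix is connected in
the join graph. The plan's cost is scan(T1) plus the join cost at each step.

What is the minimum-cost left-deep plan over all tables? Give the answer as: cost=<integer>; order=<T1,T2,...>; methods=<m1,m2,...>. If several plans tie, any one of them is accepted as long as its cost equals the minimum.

cost=64080; order=B,A,C,E,D; methods=nl_idx,hash,hash,hash

Selinger DP (subsets sized 1..n):
  {A}: scan cost=400, card=400
  {B}: scan cost=120, card=120
  {C}: scan cost=40, card=40
  {E}: scan cost=40, card=40
  {D}: scan cost=400, card=400
  {AB}: card=960; try (A,nl_idx)→2160, (B,hash)→2480, (B,nl_idx)→4160, (A,merge)→5080, (B,merge)→5360, (A,hash)→7440 …(+2); best=2160 via (A,nl_idx)
  {AE}: card=4000; try (E,hash)→1280, (A,merge)→4320, (A,nl_idx)→4400, (E,merge)→4680, (A,hash)→7280, (A,nl)→16040 …(+1); best=1280 via (E,hash)
  {BC}: card=600; try (C,hash)→720, (B,nl_idx)→920, (B,merge)→1280, (C,merge)→1360, (B,hash)→1760, (B,nl)→4840 …(+1); best=720 via (C,hash)
  {BD}: card=3200; try (B,hash)→2480, (D,nl_idx)→4400, (D,merge)→5080, (B,merge)→5360, (B,nl_idx)→6400, (D,hash)→7440 …(+2); best=2480 via (B,hash)
  {ABC}: card=4800; try (C,hash)→3600, (A,hash)→8520, (A,nl_idx)→10920, (A,merge)→11320, (C,merge)→13000, (C,nl)→40560 …(+1); best=3600 via (C,hash)
  {ABE}: card=9600; try (E,hash)→3600, (B,hash)→6960, (E,merge)→13000, (B,nl_idx)→38880, (E,nl)→40560, (B,merge)→54240 …(+1); best=3600 via (E,hash)
  {ABD}: card=25600; try (D,hash)→10320, (A,hash)→12880, (D,merge)→16720, (D,nl_idx)→36400, (A,merge)→48080, (A,nl_idx)→56880 …(+2); best=10320 via (D,hash)
  {BCD}: card=16000; try (C,hash)→6160, (D,hash)→8520, (D,merge)→11320, (D,nl_idx)→22120, (C,merge)→44360, (C,nl)→130480 …(+1); best=6160 via (C,hash)
  {ABCE}: card=48000; try (E,hash)→8880, (C,hash)→13680, (E,merge)→71080, (C,merge)→147880, (E,nl)→195600, (C,nl)→387600; best=8880 via (E,hash)
  {ABCD}: card=128000; try (D,hash)→15600, (A,hash)→29360, (C,hash)→36400, (D,merge)→74800, (D,nl_idx)→174800, (A,merge)→250160 …(+5); best=15600 via (D,hash)
  {ABDE}: card=256000; try (D,hash)→20400, (E,hash)→36400, (D,merge)→151600, (D,nl_idx)→346000, (E,merge)→420200, (E,nl)→1034320 …(+1); best=20400 via (D,hash)
  {ABCDE}: card=1280000; try (D,hash)→64080, (E,hash)→144080, (C,hash)→276880, (D,merge)→828880, (D,nl_idx)→1720880, (E,merge)→2319880 …(+4); best=64080 via (D,hash)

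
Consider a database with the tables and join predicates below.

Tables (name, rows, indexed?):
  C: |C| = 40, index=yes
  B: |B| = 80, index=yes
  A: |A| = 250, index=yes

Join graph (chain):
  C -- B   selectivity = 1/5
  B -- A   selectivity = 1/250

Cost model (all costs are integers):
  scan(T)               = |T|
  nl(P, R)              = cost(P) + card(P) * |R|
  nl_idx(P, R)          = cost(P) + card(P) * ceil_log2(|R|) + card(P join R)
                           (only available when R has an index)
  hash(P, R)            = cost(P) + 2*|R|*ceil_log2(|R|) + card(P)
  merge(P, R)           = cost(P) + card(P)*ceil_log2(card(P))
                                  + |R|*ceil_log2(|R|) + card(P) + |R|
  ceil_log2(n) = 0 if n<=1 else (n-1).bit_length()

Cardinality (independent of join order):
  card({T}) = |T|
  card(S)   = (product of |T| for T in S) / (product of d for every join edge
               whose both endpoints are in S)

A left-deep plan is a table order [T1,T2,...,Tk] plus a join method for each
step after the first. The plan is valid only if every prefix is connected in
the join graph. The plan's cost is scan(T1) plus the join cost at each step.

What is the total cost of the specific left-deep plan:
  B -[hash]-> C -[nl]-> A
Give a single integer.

160640

step 1: scan B: cost=80, card=80
step 2: join C via hash
    card(P join C) = 80*40/(5) = 640
    cost = 80 + 2*40*6 + 80 = 640
step 3: join A via nl
    card(P join A) = 640*250/(250) = 640
    cost = 640 + 640*250 = 160640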